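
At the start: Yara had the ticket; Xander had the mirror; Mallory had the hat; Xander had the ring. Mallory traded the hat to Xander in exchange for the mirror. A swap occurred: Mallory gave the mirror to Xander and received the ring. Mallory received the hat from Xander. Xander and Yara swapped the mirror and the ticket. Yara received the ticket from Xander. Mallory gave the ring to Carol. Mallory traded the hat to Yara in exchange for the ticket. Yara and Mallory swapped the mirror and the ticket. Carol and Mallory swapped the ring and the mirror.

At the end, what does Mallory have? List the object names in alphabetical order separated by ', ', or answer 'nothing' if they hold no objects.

Tracking all object holders:
Start: ticket:Yara, mirror:Xander, hat:Mallory, ring:Xander
Event 1 (swap hat<->mirror: now hat:Xander, mirror:Mallory). State: ticket:Yara, mirror:Mallory, hat:Xander, ring:Xander
Event 2 (swap mirror<->ring: now mirror:Xander, ring:Mallory). State: ticket:Yara, mirror:Xander, hat:Xander, ring:Mallory
Event 3 (give hat: Xander -> Mallory). State: ticket:Yara, mirror:Xander, hat:Mallory, ring:Mallory
Event 4 (swap mirror<->ticket: now mirror:Yara, ticket:Xander). State: ticket:Xander, mirror:Yara, hat:Mallory, ring:Mallory
Event 5 (give ticket: Xander -> Yara). State: ticket:Yara, mirror:Yara, hat:Mallory, ring:Mallory
Event 6 (give ring: Mallory -> Carol). State: ticket:Yara, mirror:Yara, hat:Mallory, ring:Carol
Event 7 (swap hat<->ticket: now hat:Yara, ticket:Mallory). State: ticket:Mallory, mirror:Yara, hat:Yara, ring:Carol
Event 8 (swap mirror<->ticket: now mirror:Mallory, ticket:Yara). State: ticket:Yara, mirror:Mallory, hat:Yara, ring:Carol
Event 9 (swap ring<->mirror: now ring:Mallory, mirror:Carol). State: ticket:Yara, mirror:Carol, hat:Yara, ring:Mallory

Final state: ticket:Yara, mirror:Carol, hat:Yara, ring:Mallory
Mallory holds: ring.

Answer: ring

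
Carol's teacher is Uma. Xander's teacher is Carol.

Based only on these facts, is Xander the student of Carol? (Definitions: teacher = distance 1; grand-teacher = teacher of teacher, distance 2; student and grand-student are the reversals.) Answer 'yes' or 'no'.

Reconstructing the teacher chain from the given facts:
  Uma -> Carol -> Xander
(each arrow means 'teacher of the next')
Positions in the chain (0 = top):
  position of Uma: 0
  position of Carol: 1
  position of Xander: 2

Xander is at position 2, Carol is at position 1; signed distance (j - i) = -1.
'student' requires j - i = -1. Actual distance is -1, so the relation HOLDS.

Answer: yes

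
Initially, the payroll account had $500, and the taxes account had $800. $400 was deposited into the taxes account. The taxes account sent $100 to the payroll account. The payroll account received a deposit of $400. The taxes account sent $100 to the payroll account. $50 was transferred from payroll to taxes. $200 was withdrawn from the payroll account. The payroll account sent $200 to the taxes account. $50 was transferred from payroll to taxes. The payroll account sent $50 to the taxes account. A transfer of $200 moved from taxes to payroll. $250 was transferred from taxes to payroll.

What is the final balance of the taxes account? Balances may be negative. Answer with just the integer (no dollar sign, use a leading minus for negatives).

Answer: 900

Derivation:
Tracking account balances step by step:
Start: payroll=500, taxes=800
Event 1 (deposit 400 to taxes): taxes: 800 + 400 = 1200. Balances: payroll=500, taxes=1200
Event 2 (transfer 100 taxes -> payroll): taxes: 1200 - 100 = 1100, payroll: 500 + 100 = 600. Balances: payroll=600, taxes=1100
Event 3 (deposit 400 to payroll): payroll: 600 + 400 = 1000. Balances: payroll=1000, taxes=1100
Event 4 (transfer 100 taxes -> payroll): taxes: 1100 - 100 = 1000, payroll: 1000 + 100 = 1100. Balances: payroll=1100, taxes=1000
Event 5 (transfer 50 payroll -> taxes): payroll: 1100 - 50 = 1050, taxes: 1000 + 50 = 1050. Balances: payroll=1050, taxes=1050
Event 6 (withdraw 200 from payroll): payroll: 1050 - 200 = 850. Balances: payroll=850, taxes=1050
Event 7 (transfer 200 payroll -> taxes): payroll: 850 - 200 = 650, taxes: 1050 + 200 = 1250. Balances: payroll=650, taxes=1250
Event 8 (transfer 50 payroll -> taxes): payroll: 650 - 50 = 600, taxes: 1250 + 50 = 1300. Balances: payroll=600, taxes=1300
Event 9 (transfer 50 payroll -> taxes): payroll: 600 - 50 = 550, taxes: 1300 + 50 = 1350. Balances: payroll=550, taxes=1350
Event 10 (transfer 200 taxes -> payroll): taxes: 1350 - 200 = 1150, payroll: 550 + 200 = 750. Balances: payroll=750, taxes=1150
Event 11 (transfer 250 taxes -> payroll): taxes: 1150 - 250 = 900, payroll: 750 + 250 = 1000. Balances: payroll=1000, taxes=900

Final balance of taxes: 900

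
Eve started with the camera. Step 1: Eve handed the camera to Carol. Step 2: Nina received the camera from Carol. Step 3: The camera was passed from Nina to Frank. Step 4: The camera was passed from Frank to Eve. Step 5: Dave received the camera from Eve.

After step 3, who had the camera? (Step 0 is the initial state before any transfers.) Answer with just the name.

Answer: Frank

Derivation:
Tracking the camera holder through step 3:
After step 0 (start): Eve
After step 1: Carol
After step 2: Nina
After step 3: Frank

At step 3, the holder is Frank.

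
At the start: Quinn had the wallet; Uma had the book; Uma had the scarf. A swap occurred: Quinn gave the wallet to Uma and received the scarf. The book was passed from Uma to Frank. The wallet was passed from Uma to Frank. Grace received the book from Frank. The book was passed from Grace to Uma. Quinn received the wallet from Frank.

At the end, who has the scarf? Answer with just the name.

Tracking all object holders:
Start: wallet:Quinn, book:Uma, scarf:Uma
Event 1 (swap wallet<->scarf: now wallet:Uma, scarf:Quinn). State: wallet:Uma, book:Uma, scarf:Quinn
Event 2 (give book: Uma -> Frank). State: wallet:Uma, book:Frank, scarf:Quinn
Event 3 (give wallet: Uma -> Frank). State: wallet:Frank, book:Frank, scarf:Quinn
Event 4 (give book: Frank -> Grace). State: wallet:Frank, book:Grace, scarf:Quinn
Event 5 (give book: Grace -> Uma). State: wallet:Frank, book:Uma, scarf:Quinn
Event 6 (give wallet: Frank -> Quinn). State: wallet:Quinn, book:Uma, scarf:Quinn

Final state: wallet:Quinn, book:Uma, scarf:Quinn
The scarf is held by Quinn.

Answer: Quinn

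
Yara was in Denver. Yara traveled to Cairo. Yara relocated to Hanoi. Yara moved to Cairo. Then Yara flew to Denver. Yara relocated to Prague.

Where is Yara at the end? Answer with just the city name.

Tracking Yara's location:
Start: Yara is in Denver.
After move 1: Denver -> Cairo. Yara is in Cairo.
After move 2: Cairo -> Hanoi. Yara is in Hanoi.
After move 3: Hanoi -> Cairo. Yara is in Cairo.
After move 4: Cairo -> Denver. Yara is in Denver.
After move 5: Denver -> Prague. Yara is in Prague.

Answer: Prague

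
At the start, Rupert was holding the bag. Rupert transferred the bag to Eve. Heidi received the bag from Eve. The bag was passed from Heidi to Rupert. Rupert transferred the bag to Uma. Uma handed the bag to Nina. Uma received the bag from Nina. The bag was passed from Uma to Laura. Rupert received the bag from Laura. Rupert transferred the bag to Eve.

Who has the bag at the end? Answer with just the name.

Answer: Eve

Derivation:
Tracking the bag through each event:
Start: Rupert has the bag.
After event 1: Eve has the bag.
After event 2: Heidi has the bag.
After event 3: Rupert has the bag.
After event 4: Uma has the bag.
After event 5: Nina has the bag.
After event 6: Uma has the bag.
After event 7: Laura has the bag.
After event 8: Rupert has the bag.
After event 9: Eve has the bag.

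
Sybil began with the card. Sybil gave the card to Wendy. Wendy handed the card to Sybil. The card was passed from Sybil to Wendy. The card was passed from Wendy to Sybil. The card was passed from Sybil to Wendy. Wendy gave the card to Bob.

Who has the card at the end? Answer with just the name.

Answer: Bob

Derivation:
Tracking the card through each event:
Start: Sybil has the card.
After event 1: Wendy has the card.
After event 2: Sybil has the card.
After event 3: Wendy has the card.
After event 4: Sybil has the card.
After event 5: Wendy has the card.
After event 6: Bob has the card.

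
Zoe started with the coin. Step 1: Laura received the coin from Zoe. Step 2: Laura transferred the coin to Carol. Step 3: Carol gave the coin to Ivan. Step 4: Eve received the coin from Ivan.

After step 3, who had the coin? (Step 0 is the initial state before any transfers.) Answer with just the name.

Answer: Ivan

Derivation:
Tracking the coin holder through step 3:
After step 0 (start): Zoe
After step 1: Laura
After step 2: Carol
After step 3: Ivan

At step 3, the holder is Ivan.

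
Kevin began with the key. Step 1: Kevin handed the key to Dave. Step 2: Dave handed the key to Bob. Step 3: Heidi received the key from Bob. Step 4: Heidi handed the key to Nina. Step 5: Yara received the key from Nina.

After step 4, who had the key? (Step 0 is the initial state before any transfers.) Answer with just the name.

Tracking the key holder through step 4:
After step 0 (start): Kevin
After step 1: Dave
After step 2: Bob
After step 3: Heidi
After step 4: Nina

At step 4, the holder is Nina.

Answer: Nina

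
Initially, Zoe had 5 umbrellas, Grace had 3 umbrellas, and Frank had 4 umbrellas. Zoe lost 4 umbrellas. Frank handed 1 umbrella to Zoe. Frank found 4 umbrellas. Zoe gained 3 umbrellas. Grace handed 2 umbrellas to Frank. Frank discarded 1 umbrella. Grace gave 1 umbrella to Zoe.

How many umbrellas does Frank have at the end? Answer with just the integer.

Tracking counts step by step:
Start: Zoe=5, Grace=3, Frank=4
Event 1 (Zoe -4): Zoe: 5 -> 1. State: Zoe=1, Grace=3, Frank=4
Event 2 (Frank -> Zoe, 1): Frank: 4 -> 3, Zoe: 1 -> 2. State: Zoe=2, Grace=3, Frank=3
Event 3 (Frank +4): Frank: 3 -> 7. State: Zoe=2, Grace=3, Frank=7
Event 4 (Zoe +3): Zoe: 2 -> 5. State: Zoe=5, Grace=3, Frank=7
Event 5 (Grace -> Frank, 2): Grace: 3 -> 1, Frank: 7 -> 9. State: Zoe=5, Grace=1, Frank=9
Event 6 (Frank -1): Frank: 9 -> 8. State: Zoe=5, Grace=1, Frank=8
Event 7 (Grace -> Zoe, 1): Grace: 1 -> 0, Zoe: 5 -> 6. State: Zoe=6, Grace=0, Frank=8

Frank's final count: 8

Answer: 8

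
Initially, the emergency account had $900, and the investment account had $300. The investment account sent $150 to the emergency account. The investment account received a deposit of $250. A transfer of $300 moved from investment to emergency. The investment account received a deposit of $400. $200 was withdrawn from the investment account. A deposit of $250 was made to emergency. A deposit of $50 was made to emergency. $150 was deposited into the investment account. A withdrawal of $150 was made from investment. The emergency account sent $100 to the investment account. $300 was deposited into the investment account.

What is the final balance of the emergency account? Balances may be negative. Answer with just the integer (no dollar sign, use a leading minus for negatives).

Tracking account balances step by step:
Start: emergency=900, investment=300
Event 1 (transfer 150 investment -> emergency): investment: 300 - 150 = 150, emergency: 900 + 150 = 1050. Balances: emergency=1050, investment=150
Event 2 (deposit 250 to investment): investment: 150 + 250 = 400. Balances: emergency=1050, investment=400
Event 3 (transfer 300 investment -> emergency): investment: 400 - 300 = 100, emergency: 1050 + 300 = 1350. Balances: emergency=1350, investment=100
Event 4 (deposit 400 to investment): investment: 100 + 400 = 500. Balances: emergency=1350, investment=500
Event 5 (withdraw 200 from investment): investment: 500 - 200 = 300. Balances: emergency=1350, investment=300
Event 6 (deposit 250 to emergency): emergency: 1350 + 250 = 1600. Balances: emergency=1600, investment=300
Event 7 (deposit 50 to emergency): emergency: 1600 + 50 = 1650. Balances: emergency=1650, investment=300
Event 8 (deposit 150 to investment): investment: 300 + 150 = 450. Balances: emergency=1650, investment=450
Event 9 (withdraw 150 from investment): investment: 450 - 150 = 300. Balances: emergency=1650, investment=300
Event 10 (transfer 100 emergency -> investment): emergency: 1650 - 100 = 1550, investment: 300 + 100 = 400. Balances: emergency=1550, investment=400
Event 11 (deposit 300 to investment): investment: 400 + 300 = 700. Balances: emergency=1550, investment=700

Final balance of emergency: 1550

Answer: 1550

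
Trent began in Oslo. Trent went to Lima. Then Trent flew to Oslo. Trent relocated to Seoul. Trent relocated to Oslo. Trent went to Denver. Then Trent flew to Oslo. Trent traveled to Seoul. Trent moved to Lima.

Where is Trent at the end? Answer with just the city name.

Answer: Lima

Derivation:
Tracking Trent's location:
Start: Trent is in Oslo.
After move 1: Oslo -> Lima. Trent is in Lima.
After move 2: Lima -> Oslo. Trent is in Oslo.
After move 3: Oslo -> Seoul. Trent is in Seoul.
After move 4: Seoul -> Oslo. Trent is in Oslo.
After move 5: Oslo -> Denver. Trent is in Denver.
After move 6: Denver -> Oslo. Trent is in Oslo.
After move 7: Oslo -> Seoul. Trent is in Seoul.
After move 8: Seoul -> Lima. Trent is in Lima.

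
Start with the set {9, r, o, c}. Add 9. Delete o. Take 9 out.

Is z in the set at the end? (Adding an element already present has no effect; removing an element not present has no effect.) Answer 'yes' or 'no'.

Tracking the set through each operation:
Start: {9, c, o, r}
Event 1 (add 9): already present, no change. Set: {9, c, o, r}
Event 2 (remove o): removed. Set: {9, c, r}
Event 3 (remove 9): removed. Set: {c, r}

Final set: {c, r} (size 2)
z is NOT in the final set.

Answer: no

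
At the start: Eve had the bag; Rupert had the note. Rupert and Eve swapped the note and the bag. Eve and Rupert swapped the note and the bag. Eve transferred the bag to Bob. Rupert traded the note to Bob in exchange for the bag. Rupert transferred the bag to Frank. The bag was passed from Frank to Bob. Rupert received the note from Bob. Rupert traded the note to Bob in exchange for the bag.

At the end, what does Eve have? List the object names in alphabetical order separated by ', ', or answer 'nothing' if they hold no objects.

Answer: nothing

Derivation:
Tracking all object holders:
Start: bag:Eve, note:Rupert
Event 1 (swap note<->bag: now note:Eve, bag:Rupert). State: bag:Rupert, note:Eve
Event 2 (swap note<->bag: now note:Rupert, bag:Eve). State: bag:Eve, note:Rupert
Event 3 (give bag: Eve -> Bob). State: bag:Bob, note:Rupert
Event 4 (swap note<->bag: now note:Bob, bag:Rupert). State: bag:Rupert, note:Bob
Event 5 (give bag: Rupert -> Frank). State: bag:Frank, note:Bob
Event 6 (give bag: Frank -> Bob). State: bag:Bob, note:Bob
Event 7 (give note: Bob -> Rupert). State: bag:Bob, note:Rupert
Event 8 (swap note<->bag: now note:Bob, bag:Rupert). State: bag:Rupert, note:Bob

Final state: bag:Rupert, note:Bob
Eve holds: (nothing).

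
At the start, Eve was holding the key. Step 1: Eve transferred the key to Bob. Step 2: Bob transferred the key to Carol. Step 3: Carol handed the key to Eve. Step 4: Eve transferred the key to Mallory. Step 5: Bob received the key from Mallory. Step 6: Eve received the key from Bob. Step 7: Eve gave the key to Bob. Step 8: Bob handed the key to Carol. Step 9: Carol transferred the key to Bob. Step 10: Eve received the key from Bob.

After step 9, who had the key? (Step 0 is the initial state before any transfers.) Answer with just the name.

Answer: Bob

Derivation:
Tracking the key holder through step 9:
After step 0 (start): Eve
After step 1: Bob
After step 2: Carol
After step 3: Eve
After step 4: Mallory
After step 5: Bob
After step 6: Eve
After step 7: Bob
After step 8: Carol
After step 9: Bob

At step 9, the holder is Bob.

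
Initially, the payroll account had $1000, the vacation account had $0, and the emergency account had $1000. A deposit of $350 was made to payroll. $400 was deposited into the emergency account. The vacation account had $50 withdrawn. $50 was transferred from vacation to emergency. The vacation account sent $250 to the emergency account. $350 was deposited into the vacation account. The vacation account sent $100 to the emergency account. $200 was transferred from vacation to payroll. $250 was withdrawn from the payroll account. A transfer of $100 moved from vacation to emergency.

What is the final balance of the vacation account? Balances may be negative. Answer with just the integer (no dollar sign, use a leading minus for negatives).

Tracking account balances step by step:
Start: payroll=1000, vacation=0, emergency=1000
Event 1 (deposit 350 to payroll): payroll: 1000 + 350 = 1350. Balances: payroll=1350, vacation=0, emergency=1000
Event 2 (deposit 400 to emergency): emergency: 1000 + 400 = 1400. Balances: payroll=1350, vacation=0, emergency=1400
Event 3 (withdraw 50 from vacation): vacation: 0 - 50 = -50. Balances: payroll=1350, vacation=-50, emergency=1400
Event 4 (transfer 50 vacation -> emergency): vacation: -50 - 50 = -100, emergency: 1400 + 50 = 1450. Balances: payroll=1350, vacation=-100, emergency=1450
Event 5 (transfer 250 vacation -> emergency): vacation: -100 - 250 = -350, emergency: 1450 + 250 = 1700. Balances: payroll=1350, vacation=-350, emergency=1700
Event 6 (deposit 350 to vacation): vacation: -350 + 350 = 0. Balances: payroll=1350, vacation=0, emergency=1700
Event 7 (transfer 100 vacation -> emergency): vacation: 0 - 100 = -100, emergency: 1700 + 100 = 1800. Balances: payroll=1350, vacation=-100, emergency=1800
Event 8 (transfer 200 vacation -> payroll): vacation: -100 - 200 = -300, payroll: 1350 + 200 = 1550. Balances: payroll=1550, vacation=-300, emergency=1800
Event 9 (withdraw 250 from payroll): payroll: 1550 - 250 = 1300. Balances: payroll=1300, vacation=-300, emergency=1800
Event 10 (transfer 100 vacation -> emergency): vacation: -300 - 100 = -400, emergency: 1800 + 100 = 1900. Balances: payroll=1300, vacation=-400, emergency=1900

Final balance of vacation: -400

Answer: -400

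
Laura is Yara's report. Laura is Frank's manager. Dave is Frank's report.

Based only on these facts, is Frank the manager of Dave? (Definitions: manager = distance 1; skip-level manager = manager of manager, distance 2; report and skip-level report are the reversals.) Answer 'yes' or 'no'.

Answer: yes

Derivation:
Reconstructing the manager chain from the given facts:
  Yara -> Laura -> Frank -> Dave
(each arrow means 'manager of the next')
Positions in the chain (0 = top):
  position of Yara: 0
  position of Laura: 1
  position of Frank: 2
  position of Dave: 3

Frank is at position 2, Dave is at position 3; signed distance (j - i) = 1.
'manager' requires j - i = 1. Actual distance is 1, so the relation HOLDS.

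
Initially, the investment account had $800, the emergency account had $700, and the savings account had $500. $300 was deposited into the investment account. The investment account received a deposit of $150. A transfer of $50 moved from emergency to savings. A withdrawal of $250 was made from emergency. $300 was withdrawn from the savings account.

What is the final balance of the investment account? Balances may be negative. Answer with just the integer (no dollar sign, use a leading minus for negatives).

Answer: 1250

Derivation:
Tracking account balances step by step:
Start: investment=800, emergency=700, savings=500
Event 1 (deposit 300 to investment): investment: 800 + 300 = 1100. Balances: investment=1100, emergency=700, savings=500
Event 2 (deposit 150 to investment): investment: 1100 + 150 = 1250. Balances: investment=1250, emergency=700, savings=500
Event 3 (transfer 50 emergency -> savings): emergency: 700 - 50 = 650, savings: 500 + 50 = 550. Balances: investment=1250, emergency=650, savings=550
Event 4 (withdraw 250 from emergency): emergency: 650 - 250 = 400. Balances: investment=1250, emergency=400, savings=550
Event 5 (withdraw 300 from savings): savings: 550 - 300 = 250. Balances: investment=1250, emergency=400, savings=250

Final balance of investment: 1250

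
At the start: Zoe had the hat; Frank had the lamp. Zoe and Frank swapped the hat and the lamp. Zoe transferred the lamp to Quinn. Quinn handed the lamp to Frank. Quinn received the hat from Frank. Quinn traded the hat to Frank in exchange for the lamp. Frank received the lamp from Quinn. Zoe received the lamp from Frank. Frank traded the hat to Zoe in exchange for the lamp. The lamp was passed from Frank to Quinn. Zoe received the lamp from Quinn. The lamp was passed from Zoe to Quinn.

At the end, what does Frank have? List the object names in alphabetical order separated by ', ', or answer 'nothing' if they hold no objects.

Answer: nothing

Derivation:
Tracking all object holders:
Start: hat:Zoe, lamp:Frank
Event 1 (swap hat<->lamp: now hat:Frank, lamp:Zoe). State: hat:Frank, lamp:Zoe
Event 2 (give lamp: Zoe -> Quinn). State: hat:Frank, lamp:Quinn
Event 3 (give lamp: Quinn -> Frank). State: hat:Frank, lamp:Frank
Event 4 (give hat: Frank -> Quinn). State: hat:Quinn, lamp:Frank
Event 5 (swap hat<->lamp: now hat:Frank, lamp:Quinn). State: hat:Frank, lamp:Quinn
Event 6 (give lamp: Quinn -> Frank). State: hat:Frank, lamp:Frank
Event 7 (give lamp: Frank -> Zoe). State: hat:Frank, lamp:Zoe
Event 8 (swap hat<->lamp: now hat:Zoe, lamp:Frank). State: hat:Zoe, lamp:Frank
Event 9 (give lamp: Frank -> Quinn). State: hat:Zoe, lamp:Quinn
Event 10 (give lamp: Quinn -> Zoe). State: hat:Zoe, lamp:Zoe
Event 11 (give lamp: Zoe -> Quinn). State: hat:Zoe, lamp:Quinn

Final state: hat:Zoe, lamp:Quinn
Frank holds: (nothing).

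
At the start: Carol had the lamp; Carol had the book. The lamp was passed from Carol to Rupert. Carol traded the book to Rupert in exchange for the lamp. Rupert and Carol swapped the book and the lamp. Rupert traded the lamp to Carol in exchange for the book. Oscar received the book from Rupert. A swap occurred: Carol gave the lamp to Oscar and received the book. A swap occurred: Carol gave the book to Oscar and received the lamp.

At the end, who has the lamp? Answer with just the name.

Tracking all object holders:
Start: lamp:Carol, book:Carol
Event 1 (give lamp: Carol -> Rupert). State: lamp:Rupert, book:Carol
Event 2 (swap book<->lamp: now book:Rupert, lamp:Carol). State: lamp:Carol, book:Rupert
Event 3 (swap book<->lamp: now book:Carol, lamp:Rupert). State: lamp:Rupert, book:Carol
Event 4 (swap lamp<->book: now lamp:Carol, book:Rupert). State: lamp:Carol, book:Rupert
Event 5 (give book: Rupert -> Oscar). State: lamp:Carol, book:Oscar
Event 6 (swap lamp<->book: now lamp:Oscar, book:Carol). State: lamp:Oscar, book:Carol
Event 7 (swap book<->lamp: now book:Oscar, lamp:Carol). State: lamp:Carol, book:Oscar

Final state: lamp:Carol, book:Oscar
The lamp is held by Carol.

Answer: Carol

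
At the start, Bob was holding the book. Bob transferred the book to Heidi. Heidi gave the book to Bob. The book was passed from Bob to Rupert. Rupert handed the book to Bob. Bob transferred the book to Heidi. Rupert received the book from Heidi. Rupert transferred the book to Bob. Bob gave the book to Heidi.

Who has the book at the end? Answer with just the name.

Answer: Heidi

Derivation:
Tracking the book through each event:
Start: Bob has the book.
After event 1: Heidi has the book.
After event 2: Bob has the book.
After event 3: Rupert has the book.
After event 4: Bob has the book.
After event 5: Heidi has the book.
After event 6: Rupert has the book.
After event 7: Bob has the book.
After event 8: Heidi has the book.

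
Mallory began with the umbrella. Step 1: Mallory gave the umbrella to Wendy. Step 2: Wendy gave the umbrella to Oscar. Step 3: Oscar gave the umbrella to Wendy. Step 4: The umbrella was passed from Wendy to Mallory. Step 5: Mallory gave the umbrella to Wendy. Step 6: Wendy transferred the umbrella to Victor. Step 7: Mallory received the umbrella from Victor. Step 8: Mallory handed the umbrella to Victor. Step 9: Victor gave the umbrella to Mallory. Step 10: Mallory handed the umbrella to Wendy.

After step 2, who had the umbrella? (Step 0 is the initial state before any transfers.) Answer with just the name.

Answer: Oscar

Derivation:
Tracking the umbrella holder through step 2:
After step 0 (start): Mallory
After step 1: Wendy
After step 2: Oscar

At step 2, the holder is Oscar.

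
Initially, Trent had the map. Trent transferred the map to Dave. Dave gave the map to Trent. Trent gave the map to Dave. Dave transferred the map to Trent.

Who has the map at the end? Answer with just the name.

Answer: Trent

Derivation:
Tracking the map through each event:
Start: Trent has the map.
After event 1: Dave has the map.
After event 2: Trent has the map.
After event 3: Dave has the map.
After event 4: Trent has the map.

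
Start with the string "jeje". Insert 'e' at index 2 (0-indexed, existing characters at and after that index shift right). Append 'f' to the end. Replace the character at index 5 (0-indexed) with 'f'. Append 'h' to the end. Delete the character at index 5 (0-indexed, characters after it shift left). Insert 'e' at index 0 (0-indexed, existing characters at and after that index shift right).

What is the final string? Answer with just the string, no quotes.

Applying each edit step by step:
Start: "jeje"
Op 1 (insert 'e' at idx 2): "jeje" -> "jeeje"
Op 2 (append 'f'): "jeeje" -> "jeejef"
Op 3 (replace idx 5: 'f' -> 'f'): "jeejef" -> "jeejef"
Op 4 (append 'h'): "jeejef" -> "jeejefh"
Op 5 (delete idx 5 = 'f'): "jeejefh" -> "jeejeh"
Op 6 (insert 'e' at idx 0): "jeejeh" -> "ejeejeh"

Answer: ejeejeh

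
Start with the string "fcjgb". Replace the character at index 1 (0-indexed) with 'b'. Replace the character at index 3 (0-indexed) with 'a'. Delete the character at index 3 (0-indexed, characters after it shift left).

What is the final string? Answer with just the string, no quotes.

Answer: fbjb

Derivation:
Applying each edit step by step:
Start: "fcjgb"
Op 1 (replace idx 1: 'c' -> 'b'): "fcjgb" -> "fbjgb"
Op 2 (replace idx 3: 'g' -> 'a'): "fbjgb" -> "fbjab"
Op 3 (delete idx 3 = 'a'): "fbjab" -> "fbjb"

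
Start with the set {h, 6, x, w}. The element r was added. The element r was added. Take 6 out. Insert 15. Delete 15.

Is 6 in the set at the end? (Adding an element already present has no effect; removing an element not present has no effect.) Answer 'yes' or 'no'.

Tracking the set through each operation:
Start: {6, h, w, x}
Event 1 (add r): added. Set: {6, h, r, w, x}
Event 2 (add r): already present, no change. Set: {6, h, r, w, x}
Event 3 (remove 6): removed. Set: {h, r, w, x}
Event 4 (add 15): added. Set: {15, h, r, w, x}
Event 5 (remove 15): removed. Set: {h, r, w, x}

Final set: {h, r, w, x} (size 4)
6 is NOT in the final set.

Answer: no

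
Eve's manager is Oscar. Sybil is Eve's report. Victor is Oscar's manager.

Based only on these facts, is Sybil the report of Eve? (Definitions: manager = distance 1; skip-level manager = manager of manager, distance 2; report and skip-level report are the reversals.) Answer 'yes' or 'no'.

Answer: yes

Derivation:
Reconstructing the manager chain from the given facts:
  Victor -> Oscar -> Eve -> Sybil
(each arrow means 'manager of the next')
Positions in the chain (0 = top):
  position of Victor: 0
  position of Oscar: 1
  position of Eve: 2
  position of Sybil: 3

Sybil is at position 3, Eve is at position 2; signed distance (j - i) = -1.
'report' requires j - i = -1. Actual distance is -1, so the relation HOLDS.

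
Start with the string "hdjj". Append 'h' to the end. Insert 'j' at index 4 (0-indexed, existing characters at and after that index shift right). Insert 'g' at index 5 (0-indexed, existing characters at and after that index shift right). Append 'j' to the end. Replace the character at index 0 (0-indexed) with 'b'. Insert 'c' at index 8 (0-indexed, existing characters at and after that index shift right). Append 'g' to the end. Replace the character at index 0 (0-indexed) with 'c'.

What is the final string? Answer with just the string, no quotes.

Applying each edit step by step:
Start: "hdjj"
Op 1 (append 'h'): "hdjj" -> "hdjjh"
Op 2 (insert 'j' at idx 4): "hdjjh" -> "hdjjjh"
Op 3 (insert 'g' at idx 5): "hdjjjh" -> "hdjjjgh"
Op 4 (append 'j'): "hdjjjgh" -> "hdjjjghj"
Op 5 (replace idx 0: 'h' -> 'b'): "hdjjjghj" -> "bdjjjghj"
Op 6 (insert 'c' at idx 8): "bdjjjghj" -> "bdjjjghjc"
Op 7 (append 'g'): "bdjjjghjc" -> "bdjjjghjcg"
Op 8 (replace idx 0: 'b' -> 'c'): "bdjjjghjcg" -> "cdjjjghjcg"

Answer: cdjjjghjcg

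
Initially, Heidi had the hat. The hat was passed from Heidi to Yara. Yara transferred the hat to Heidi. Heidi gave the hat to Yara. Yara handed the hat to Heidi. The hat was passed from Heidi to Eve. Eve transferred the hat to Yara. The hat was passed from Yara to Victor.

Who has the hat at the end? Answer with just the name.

Tracking the hat through each event:
Start: Heidi has the hat.
After event 1: Yara has the hat.
After event 2: Heidi has the hat.
After event 3: Yara has the hat.
After event 4: Heidi has the hat.
After event 5: Eve has the hat.
After event 6: Yara has the hat.
After event 7: Victor has the hat.

Answer: Victor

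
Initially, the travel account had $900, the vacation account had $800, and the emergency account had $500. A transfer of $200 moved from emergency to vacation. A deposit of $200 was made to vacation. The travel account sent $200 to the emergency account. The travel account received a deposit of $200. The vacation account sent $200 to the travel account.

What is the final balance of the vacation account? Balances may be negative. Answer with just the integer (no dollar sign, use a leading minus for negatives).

Answer: 1000

Derivation:
Tracking account balances step by step:
Start: travel=900, vacation=800, emergency=500
Event 1 (transfer 200 emergency -> vacation): emergency: 500 - 200 = 300, vacation: 800 + 200 = 1000. Balances: travel=900, vacation=1000, emergency=300
Event 2 (deposit 200 to vacation): vacation: 1000 + 200 = 1200. Balances: travel=900, vacation=1200, emergency=300
Event 3 (transfer 200 travel -> emergency): travel: 900 - 200 = 700, emergency: 300 + 200 = 500. Balances: travel=700, vacation=1200, emergency=500
Event 4 (deposit 200 to travel): travel: 700 + 200 = 900. Balances: travel=900, vacation=1200, emergency=500
Event 5 (transfer 200 vacation -> travel): vacation: 1200 - 200 = 1000, travel: 900 + 200 = 1100. Balances: travel=1100, vacation=1000, emergency=500

Final balance of vacation: 1000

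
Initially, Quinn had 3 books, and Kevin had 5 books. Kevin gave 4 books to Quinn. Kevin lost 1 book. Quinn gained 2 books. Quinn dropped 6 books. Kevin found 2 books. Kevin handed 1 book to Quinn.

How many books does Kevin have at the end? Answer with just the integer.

Tracking counts step by step:
Start: Quinn=3, Kevin=5
Event 1 (Kevin -> Quinn, 4): Kevin: 5 -> 1, Quinn: 3 -> 7. State: Quinn=7, Kevin=1
Event 2 (Kevin -1): Kevin: 1 -> 0. State: Quinn=7, Kevin=0
Event 3 (Quinn +2): Quinn: 7 -> 9. State: Quinn=9, Kevin=0
Event 4 (Quinn -6): Quinn: 9 -> 3. State: Quinn=3, Kevin=0
Event 5 (Kevin +2): Kevin: 0 -> 2. State: Quinn=3, Kevin=2
Event 6 (Kevin -> Quinn, 1): Kevin: 2 -> 1, Quinn: 3 -> 4. State: Quinn=4, Kevin=1

Kevin's final count: 1

Answer: 1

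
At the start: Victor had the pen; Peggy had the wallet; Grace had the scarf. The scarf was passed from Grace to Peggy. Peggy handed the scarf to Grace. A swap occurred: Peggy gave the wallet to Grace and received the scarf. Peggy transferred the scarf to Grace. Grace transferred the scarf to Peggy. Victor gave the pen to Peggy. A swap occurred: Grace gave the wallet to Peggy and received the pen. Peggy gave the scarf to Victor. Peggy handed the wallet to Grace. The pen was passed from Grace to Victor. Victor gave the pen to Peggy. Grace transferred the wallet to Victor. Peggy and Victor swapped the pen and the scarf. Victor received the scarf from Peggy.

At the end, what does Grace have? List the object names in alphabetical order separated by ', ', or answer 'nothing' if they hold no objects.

Tracking all object holders:
Start: pen:Victor, wallet:Peggy, scarf:Grace
Event 1 (give scarf: Grace -> Peggy). State: pen:Victor, wallet:Peggy, scarf:Peggy
Event 2 (give scarf: Peggy -> Grace). State: pen:Victor, wallet:Peggy, scarf:Grace
Event 3 (swap wallet<->scarf: now wallet:Grace, scarf:Peggy). State: pen:Victor, wallet:Grace, scarf:Peggy
Event 4 (give scarf: Peggy -> Grace). State: pen:Victor, wallet:Grace, scarf:Grace
Event 5 (give scarf: Grace -> Peggy). State: pen:Victor, wallet:Grace, scarf:Peggy
Event 6 (give pen: Victor -> Peggy). State: pen:Peggy, wallet:Grace, scarf:Peggy
Event 7 (swap wallet<->pen: now wallet:Peggy, pen:Grace). State: pen:Grace, wallet:Peggy, scarf:Peggy
Event 8 (give scarf: Peggy -> Victor). State: pen:Grace, wallet:Peggy, scarf:Victor
Event 9 (give wallet: Peggy -> Grace). State: pen:Grace, wallet:Grace, scarf:Victor
Event 10 (give pen: Grace -> Victor). State: pen:Victor, wallet:Grace, scarf:Victor
Event 11 (give pen: Victor -> Peggy). State: pen:Peggy, wallet:Grace, scarf:Victor
Event 12 (give wallet: Grace -> Victor). State: pen:Peggy, wallet:Victor, scarf:Victor
Event 13 (swap pen<->scarf: now pen:Victor, scarf:Peggy). State: pen:Victor, wallet:Victor, scarf:Peggy
Event 14 (give scarf: Peggy -> Victor). State: pen:Victor, wallet:Victor, scarf:Victor

Final state: pen:Victor, wallet:Victor, scarf:Victor
Grace holds: (nothing).

Answer: nothing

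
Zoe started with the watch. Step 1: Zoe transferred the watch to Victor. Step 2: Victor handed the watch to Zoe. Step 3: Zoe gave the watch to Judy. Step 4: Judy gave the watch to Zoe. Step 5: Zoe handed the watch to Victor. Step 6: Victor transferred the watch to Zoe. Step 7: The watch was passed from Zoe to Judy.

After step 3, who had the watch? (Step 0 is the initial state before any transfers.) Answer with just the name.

Answer: Judy

Derivation:
Tracking the watch holder through step 3:
After step 0 (start): Zoe
After step 1: Victor
After step 2: Zoe
After step 3: Judy

At step 3, the holder is Judy.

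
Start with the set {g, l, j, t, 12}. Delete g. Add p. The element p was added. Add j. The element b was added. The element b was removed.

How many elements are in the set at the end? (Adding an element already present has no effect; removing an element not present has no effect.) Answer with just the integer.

Tracking the set through each operation:
Start: {12, g, j, l, t}
Event 1 (remove g): removed. Set: {12, j, l, t}
Event 2 (add p): added. Set: {12, j, l, p, t}
Event 3 (add p): already present, no change. Set: {12, j, l, p, t}
Event 4 (add j): already present, no change. Set: {12, j, l, p, t}
Event 5 (add b): added. Set: {12, b, j, l, p, t}
Event 6 (remove b): removed. Set: {12, j, l, p, t}

Final set: {12, j, l, p, t} (size 5)

Answer: 5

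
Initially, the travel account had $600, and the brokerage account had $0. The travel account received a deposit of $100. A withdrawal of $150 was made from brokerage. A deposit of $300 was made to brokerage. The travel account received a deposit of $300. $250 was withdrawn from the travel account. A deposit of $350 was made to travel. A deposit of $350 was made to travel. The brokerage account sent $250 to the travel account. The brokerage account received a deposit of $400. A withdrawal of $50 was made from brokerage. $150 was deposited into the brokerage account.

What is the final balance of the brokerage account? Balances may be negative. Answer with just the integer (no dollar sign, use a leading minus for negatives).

Answer: 400

Derivation:
Tracking account balances step by step:
Start: travel=600, brokerage=0
Event 1 (deposit 100 to travel): travel: 600 + 100 = 700. Balances: travel=700, brokerage=0
Event 2 (withdraw 150 from brokerage): brokerage: 0 - 150 = -150. Balances: travel=700, brokerage=-150
Event 3 (deposit 300 to brokerage): brokerage: -150 + 300 = 150. Balances: travel=700, brokerage=150
Event 4 (deposit 300 to travel): travel: 700 + 300 = 1000. Balances: travel=1000, brokerage=150
Event 5 (withdraw 250 from travel): travel: 1000 - 250 = 750. Balances: travel=750, brokerage=150
Event 6 (deposit 350 to travel): travel: 750 + 350 = 1100. Balances: travel=1100, brokerage=150
Event 7 (deposit 350 to travel): travel: 1100 + 350 = 1450. Balances: travel=1450, brokerage=150
Event 8 (transfer 250 brokerage -> travel): brokerage: 150 - 250 = -100, travel: 1450 + 250 = 1700. Balances: travel=1700, brokerage=-100
Event 9 (deposit 400 to brokerage): brokerage: -100 + 400 = 300. Balances: travel=1700, brokerage=300
Event 10 (withdraw 50 from brokerage): brokerage: 300 - 50 = 250. Balances: travel=1700, brokerage=250
Event 11 (deposit 150 to brokerage): brokerage: 250 + 150 = 400. Balances: travel=1700, brokerage=400

Final balance of brokerage: 400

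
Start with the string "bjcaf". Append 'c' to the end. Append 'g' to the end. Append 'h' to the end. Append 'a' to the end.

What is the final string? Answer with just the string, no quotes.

Answer: bjcafcgha

Derivation:
Applying each edit step by step:
Start: "bjcaf"
Op 1 (append 'c'): "bjcaf" -> "bjcafc"
Op 2 (append 'g'): "bjcafc" -> "bjcafcg"
Op 3 (append 'h'): "bjcafcg" -> "bjcafcgh"
Op 4 (append 'a'): "bjcafcgh" -> "bjcafcgha"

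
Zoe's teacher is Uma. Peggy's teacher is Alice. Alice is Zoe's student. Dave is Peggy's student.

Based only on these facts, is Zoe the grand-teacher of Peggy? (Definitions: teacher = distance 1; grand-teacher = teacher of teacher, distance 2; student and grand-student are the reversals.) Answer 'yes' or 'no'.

Answer: yes

Derivation:
Reconstructing the teacher chain from the given facts:
  Uma -> Zoe -> Alice -> Peggy -> Dave
(each arrow means 'teacher of the next')
Positions in the chain (0 = top):
  position of Uma: 0
  position of Zoe: 1
  position of Alice: 2
  position of Peggy: 3
  position of Dave: 4

Zoe is at position 1, Peggy is at position 3; signed distance (j - i) = 2.
'grand-teacher' requires j - i = 2. Actual distance is 2, so the relation HOLDS.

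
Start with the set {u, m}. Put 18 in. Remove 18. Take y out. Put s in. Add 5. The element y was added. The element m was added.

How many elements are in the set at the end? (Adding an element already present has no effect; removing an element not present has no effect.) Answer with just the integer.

Tracking the set through each operation:
Start: {m, u}
Event 1 (add 18): added. Set: {18, m, u}
Event 2 (remove 18): removed. Set: {m, u}
Event 3 (remove y): not present, no change. Set: {m, u}
Event 4 (add s): added. Set: {m, s, u}
Event 5 (add 5): added. Set: {5, m, s, u}
Event 6 (add y): added. Set: {5, m, s, u, y}
Event 7 (add m): already present, no change. Set: {5, m, s, u, y}

Final set: {5, m, s, u, y} (size 5)

Answer: 5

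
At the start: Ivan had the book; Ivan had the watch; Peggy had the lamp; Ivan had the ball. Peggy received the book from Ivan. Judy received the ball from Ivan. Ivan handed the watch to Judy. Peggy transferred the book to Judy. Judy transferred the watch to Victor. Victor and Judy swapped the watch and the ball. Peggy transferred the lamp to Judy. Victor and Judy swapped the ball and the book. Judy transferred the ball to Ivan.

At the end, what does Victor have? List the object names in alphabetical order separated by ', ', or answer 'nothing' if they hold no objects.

Tracking all object holders:
Start: book:Ivan, watch:Ivan, lamp:Peggy, ball:Ivan
Event 1 (give book: Ivan -> Peggy). State: book:Peggy, watch:Ivan, lamp:Peggy, ball:Ivan
Event 2 (give ball: Ivan -> Judy). State: book:Peggy, watch:Ivan, lamp:Peggy, ball:Judy
Event 3 (give watch: Ivan -> Judy). State: book:Peggy, watch:Judy, lamp:Peggy, ball:Judy
Event 4 (give book: Peggy -> Judy). State: book:Judy, watch:Judy, lamp:Peggy, ball:Judy
Event 5 (give watch: Judy -> Victor). State: book:Judy, watch:Victor, lamp:Peggy, ball:Judy
Event 6 (swap watch<->ball: now watch:Judy, ball:Victor). State: book:Judy, watch:Judy, lamp:Peggy, ball:Victor
Event 7 (give lamp: Peggy -> Judy). State: book:Judy, watch:Judy, lamp:Judy, ball:Victor
Event 8 (swap ball<->book: now ball:Judy, book:Victor). State: book:Victor, watch:Judy, lamp:Judy, ball:Judy
Event 9 (give ball: Judy -> Ivan). State: book:Victor, watch:Judy, lamp:Judy, ball:Ivan

Final state: book:Victor, watch:Judy, lamp:Judy, ball:Ivan
Victor holds: book.

Answer: book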